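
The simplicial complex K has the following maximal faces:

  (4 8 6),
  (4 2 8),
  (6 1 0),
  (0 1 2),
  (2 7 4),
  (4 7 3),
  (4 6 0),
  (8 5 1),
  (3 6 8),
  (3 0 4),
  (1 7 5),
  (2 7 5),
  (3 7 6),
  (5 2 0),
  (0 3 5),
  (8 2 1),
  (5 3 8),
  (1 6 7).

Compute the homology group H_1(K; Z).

H_1 = Z ⊕ Z/2.

We work with the vertex ordering 0 < 1 < 2 < 3 < 4 < 5 < 6 < 7 < 8. The simplices of K, each written with vertices in increasing order, are:

  0-simplices (9): [0], [1], [2], [3], [4], [5], [6], [7], [8]
  1-simplices (27): (27 of them)
  2-simplices (18): [0,1,2], [0,1,6], [0,2,5], [0,3,4], [0,3,5], [0,4,6], [1,2,8], [1,5,7], [1,5,8], [1,6,7], [2,4,7], [2,4,8], [2,5,7], [3,4,7], [3,5,8], [3,6,7], [3,6,8], [4,6,8]

Hence C_0 ≅ Z^9, C_1 ≅ Z^27, C_2 ≅ Z^18.

∂_1: C_1 → C_0 is given by ∂[p,q] = [q] − [p]. For instance
  ∂[2,5] = [5] − [2].
This gives a 9×27 integer matrix of rank 8; reducing to Smith normal form yields diagonal entries (1,1,1,1,1,1,1,1).

The boundary map ∂_2: C_2 → C_1 maps a triangle to the signed sum of its edges. For instance
  ∂[0,1,6] = [1,6] − [0,6] + [0,1],
  ∂[0,4,6] = [4,6] − [0,6] + [0,4].
The resulting 27×18 matrix has rank 18, and its Smith normal form has invariant factors (1,1,1,1,1,1,1,1,1,1,1,1,1,1,1,1,1,2).

Now H_k = ker ∂_k / im ∂_{k+1}, so:

  H_1: rank ker ∂_1 − rank ∂_2 = (27 − 8) − 18 = 1, and ∂_2 has invariant factor 2 > 1, so H_1 ≅ Z ⊕ Z/2.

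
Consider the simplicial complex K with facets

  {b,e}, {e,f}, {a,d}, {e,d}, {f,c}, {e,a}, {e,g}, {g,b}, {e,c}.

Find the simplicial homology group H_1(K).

We work with the vertex ordering a < b < c < d < e < f < g. The simplices of K, each written with vertices in increasing order, are:

  0-simplices (7): a, b, c, d, e, f, g
  1-simplices (9): ad, ae, be, bg, ce, cf, de, ef, eg

Hence C_0 ≅ Z^7, C_1 ≅ Z^9.

The boundary map ∂_1: C_1 → C_0 is given by ∂[p,q] = [q] − [p]. For instance
  ∂de = e − d.
The 7×9 boundary matrix has rank 6 and Smith normal form diag(1,1,1,1,1,1).

Computing H_k = (kernel of ∂_k) / (image of ∂_{k+1}):

  H_1: rank ker ∂_1 − rank ∂_2 = (9 − 6) − 0 = 3, and there is no ∂_2, so H_1 ≅ Z^3.

(K is a triangulation of a wedge of 3 circles.)

H_1 = Z^3.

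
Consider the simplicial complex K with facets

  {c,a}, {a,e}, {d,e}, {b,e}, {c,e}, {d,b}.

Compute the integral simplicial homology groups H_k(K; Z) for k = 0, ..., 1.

We work with the vertex ordering a < b < c < d < e. The simplices of K, each written with vertices in increasing order, are:

  0-simplices (5): a, b, c, d, e
  1-simplices (6): ac, ae, bd, be, ce, de

so the chain groups are C_0 ≅ Z^5, C_1 ≅ Z^6.

Boundary ∂_1: C_1 → C_0 maps an edge to its endpoints' difference, ∂[p,q] = q − p.
As a 5×6 matrix over Z this has rank 4, with invariant factors (1,1,1,1).

Computing H_k = (kernel of ∂_k) / (image of ∂_{k+1}):

  H_0: rank C_0 − rank ∂_1 = 5 − 4 = 1, and the invariant factors of ∂_1 are all 1, so H_0 = Z.
  H_1: rank ker ∂_1 − rank ∂_2 = (6 − 4) − 0 = 2, and there is no ∂_2, so H_1 = Z^2.

As a check, the Euler characteristic is 5 − 6 = -1, which agrees with 1 − 2 = -1.

H_0 = Z,  H_1 = Z^2.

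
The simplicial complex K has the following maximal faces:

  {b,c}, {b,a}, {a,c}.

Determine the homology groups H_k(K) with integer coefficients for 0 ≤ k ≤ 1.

H_0 = Z,  H_1 = Z.

K has 3 vertices, 3 edges.
rank ∂_0 = 0, rank ∂_1 = 2 ⇒ b_0 = 3 − 0 − 2 = 1; all invariant factors of ∂_1 are 1 so no torsion. So H_0 = Z.
rank ∂_1 = 2, rank ∂_2 = 0 ⇒ b_1 = 3 − 2 − 0 = 1. So H_1 = Z.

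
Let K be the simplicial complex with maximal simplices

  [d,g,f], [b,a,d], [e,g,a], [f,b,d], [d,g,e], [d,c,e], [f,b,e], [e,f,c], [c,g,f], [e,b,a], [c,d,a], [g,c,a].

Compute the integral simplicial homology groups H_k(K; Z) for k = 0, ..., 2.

Order the vertices as a < b < c < d < e < f < g. Listing each simplex with vertices in this order, K has dimension 2 with simplices:

  0-simplices (7): a, b, c, d, e, f, g
  1-simplices (18): ab, ac, ad, ae, ag, bd, be, bf, cd, ce, cf, cg, de, df, dg, ef, eg, fg
  2-simplices (12): abd, abe, acd, acg, aeg, bdf, bef, cde, cef, cfg, deg, dfg

Hence C_0 ≅ Z^7, C_1 ≅ Z^18, C_2 ≅ Z^12.

∂_1: C_1 → C_0 is given by ∂[p,q] = [q] − [p]. For instance
  ∂ag = g − a.
The 7×18 boundary matrix has rank 6 and Smith normal form diag(1,1,1,1,1,1).

Boundary ∂_2: C_2 → C_1 sends each 2-simplex [p,q,r] to [q,r] − [p,r] + [p,q]. For instance
  ∂deg = eg − dg + de,
  ∂aeg = eg − ag + ae.
The 18×12 boundary matrix has rank 12 and Smith normal form diag(1,1,1,1,1,1,1,1,1,1,1,2).

From H_k ≅ ker(∂_k) / im(∂_{k+1}) we obtain:

  H_0: rank C_0 − rank ∂_1 = 7 − 6 = 1, and the invariant factors of ∂_1 are all 1, so H_0 = Z.
  H_1: rank ker ∂_1 − rank ∂_2 = (18 − 6) − 12 = 0, and ∂_2 has invariant factor 2 > 1, so H_1 = Z/2.
  H_2: rank ker ∂_2 − rank ∂_3 = (12 − 12) − 0 = 0, and there is no ∂_3, so H_2 = 0.

H_0 = Z,  H_1 = Z/2,  H_2 = 0.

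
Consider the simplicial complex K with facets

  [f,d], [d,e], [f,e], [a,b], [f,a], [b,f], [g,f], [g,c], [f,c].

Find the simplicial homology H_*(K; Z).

Order the vertices as a < b < c < d < e < f < g. Listing each simplex with vertices in this order, K has dimension 1 with simplices:

  0-simplices (7): a, b, c, d, e, f, g
  1-simplices (9): ab, af, bf, cf, cg, de, df, ef, fg

Hence C_0 ≅ Z^7, C_1 ≅ Z^9.

∂_1: C_1 → C_0 sends each edge [p,q] (with p < q) to q − p. For instance
  ∂cf = f − c.
The 7×9 boundary matrix has rank 6 and Smith normal form diag(1,1,1,1,1,1).

Reading off H_k = ker ∂_k / im ∂_{k+1}:

  H_0: rank C_0 − rank ∂_1 = 7 − 6 = 1, and the invariant factors of ∂_1 are all 1, so H_0 ≅ Z.
  H_1: rank ker ∂_1 − rank ∂_2 = (9 − 6) − 0 = 3, and there is no ∂_2, so H_1 ≅ Z^3.

H_0 ≅ Z,  H_1 ≅ Z^3.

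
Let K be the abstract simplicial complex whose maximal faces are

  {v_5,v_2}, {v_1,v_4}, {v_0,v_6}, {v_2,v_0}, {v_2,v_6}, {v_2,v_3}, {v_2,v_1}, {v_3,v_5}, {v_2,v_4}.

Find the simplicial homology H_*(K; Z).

Take the total order v_0 < v_1 < v_2 < v_3 < v_4 < v_5 < v_6 on the vertex set. Then K (dimension 1) consists of the simplices:

  0-simplices (7): [v_0], [v_1], [v_2], [v_3], [v_4], [v_5], [v_6]
  1-simplices (9): [v_0,v_2], [v_0,v_6], [v_1,v_2], [v_1,v_4], [v_2,v_3], [v_2,v_4], [v_2,v_5], [v_2,v_6], [v_3,v_5]

so the chain groups are C_0 ≅ Z^7, C_1 ≅ Z^9.

The boundary map ∂_1: C_1 → C_0 is given by ∂[p,q] = [q] − [p]. For instance
  ∂[v_1,v_4] = [v_4] − [v_1].
This gives a 7×9 integer matrix of rank 6; reducing to Smith normal form yields diagonal entries (1,1,1,1,1,1).

Computing H_k = (kernel of ∂_k) / (image of ∂_{k+1}):

  H_0: rank C_0 − rank ∂_1 = 7 − 6 = 1, and the invariant factors of ∂_1 are all 1, so H_0 = Z.
  H_1: rank ker ∂_1 − rank ∂_2 = (9 − 6) − 0 = 3, and there is no ∂_2, so H_1 = Z^3.

(K is a triangulation of a wedge of 3 circles.)

H_0 ≅ Z,  H_1 ≅ Z^3.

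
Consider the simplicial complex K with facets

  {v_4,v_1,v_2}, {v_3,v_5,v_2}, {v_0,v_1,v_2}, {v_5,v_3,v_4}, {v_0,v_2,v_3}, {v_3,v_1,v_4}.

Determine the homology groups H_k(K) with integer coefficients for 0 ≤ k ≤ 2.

H_0 = Z,  H_1 = Z,  H_2 = 0.

K has 6 vertices, 12 edges, 6 triangles.
rank ∂_0 = 0, rank ∂_1 = 5 ⇒ b_0 = 6 − 0 − 5 = 1; all invariant factors of ∂_1 are 1 so no torsion. So H_0 ≅ Z.
rank ∂_1 = 5, rank ∂_2 = 6 ⇒ b_1 = 12 − 5 − 6 = 1; all invariant factors of ∂_2 are 1 so no torsion. So H_1 ≅ Z.
rank ∂_2 = 6, rank ∂_3 = 0 ⇒ b_2 = 6 − 6 − 0 = 0. So H_2 ≅ 0.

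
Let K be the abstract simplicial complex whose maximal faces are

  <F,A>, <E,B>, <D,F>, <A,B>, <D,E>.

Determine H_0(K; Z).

H_0 ≅ Z.

K has 5 vertices, 5 edges.
rank ∂_0 = 0, rank ∂_1 = 4 ⇒ b_0 = 5 − 0 − 4 = 1; all invariant factors of ∂_1 are 1 so no torsion. So H_0 ≅ Z.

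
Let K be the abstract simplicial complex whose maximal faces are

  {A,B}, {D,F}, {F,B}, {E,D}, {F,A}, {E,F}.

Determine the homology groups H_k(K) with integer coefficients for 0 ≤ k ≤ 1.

We work with the vertex ordering A < B < D < E < F. The simplices of K, each written with vertices in increasing order, are:

  0-simplices (5): A, B, D, E, F
  1-simplices (6): AB, AF, BF, DE, DF, EF

so the chain groups are C_0 ≅ Z^5, C_1 ≅ Z^6.

The boundary map ∂_1: C_1 → C_0 is given by ∂[p,q] = [q] − [p]. For instance
  ∂BF = F − B.
As a 5×6 matrix over Z this has rank 4, with invariant factors (1,1,1,1).

Reading off H_k = ker ∂_k / im ∂_{k+1}:

  H_0: rank C_0 − rank ∂_1 = 5 − 4 = 1, and the invariant factors of ∂_1 are all 1, so H_0 ≅ Z.
  H_1: rank ker ∂_1 − rank ∂_2 = (6 − 4) − 0 = 2, and there is no ∂_2, so H_1 ≅ Z^2.

As a check, the Euler characteristic is 5 − 6 = -1, which agrees with 1 − 2 = -1.

H_0 = Z,  H_1 = Z^2.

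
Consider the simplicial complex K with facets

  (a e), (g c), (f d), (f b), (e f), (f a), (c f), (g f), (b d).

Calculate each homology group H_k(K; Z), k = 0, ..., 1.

Order the vertices as a < b < c < d < e < f < g. Listing each simplex with vertices in this order, K has dimension 1 with simplices:

  0-simplices (7): a, b, c, d, e, f, g
  1-simplices (9): ae, af, bd, bf, cf, cg, df, ef, fg

giving chain groups C_0 ≅ Z^7, C_1 ≅ Z^9.

The boundary map ∂_1: C_1 → C_0 maps an edge to its endpoints' difference, ∂[p,q] = q − p. For instance
  ∂fg = g − f.
The 7×9 boundary matrix has rank 6 and Smith normal form diag(1,1,1,1,1,1).

Now H_k = ker ∂_k / im ∂_{k+1}, so:

  H_0: rank C_0 − rank ∂_1 = 7 − 6 = 1, and the invariant factors of ∂_1 are all 1, so H_0 = Z.
  H_1: rank ker ∂_1 − rank ∂_2 = (9 − 6) − 0 = 3, and there is no ∂_2, so H_1 = Z^3.

H_0 ≅ Z,  H_1 ≅ Z^3.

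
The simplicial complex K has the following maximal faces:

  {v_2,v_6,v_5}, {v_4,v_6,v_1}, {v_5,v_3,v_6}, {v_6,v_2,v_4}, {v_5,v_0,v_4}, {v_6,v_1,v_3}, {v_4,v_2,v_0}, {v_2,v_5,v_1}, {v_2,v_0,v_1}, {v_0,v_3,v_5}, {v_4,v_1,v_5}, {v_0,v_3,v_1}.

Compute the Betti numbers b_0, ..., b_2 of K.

b_0 = 1, b_1 = 0, b_2 = 0.

Order the vertices as v_0 < v_1 < v_2 < v_3 < v_4 < v_5 < v_6. Listing each simplex with vertices in this order, K has dimension 2 with simplices:

  0-simplices (7): [v_0], [v_1], [v_2], [v_3], [v_4], [v_5], [v_6]
  1-simplices (18): (18 of them)
  2-simplices (12): (12 of them)

so the chain groups are C_0 ≅ Z^7, C_1 ≅ Z^18, C_2 ≅ Z^12.

Boundary ∂_1: C_1 → C_0 maps an edge to its endpoints' difference, ∂[p,q] = q − p.
This gives a 7×18 integer matrix of rank 6; reducing to Smith normal form yields diagonal entries (1,1,1,1,1,1).

The boundary map ∂_2: C_2 → C_1 maps a triangle to the signed sum of its edges. For instance
  ∂[v_3,v_5,v_6] = [v_5,v_6] − [v_3,v_6] + [v_3,v_5],
  ∂[v_0,v_1,v_3] = [v_1,v_3] − [v_0,v_3] + [v_0,v_1].
As a 18×12 matrix over Z this has rank 12, with invariant factors (1,1,1,1,1,1,1,1,1,1,1,2).

Computing H_k = (kernel of ∂_k) / (image of ∂_{k+1}):

  H_0: rank C_0 − rank ∂_1 = 7 − 6 = 1, and the invariant factors of ∂_1 are all 1, so H_0 = Z.
  H_1: rank ker ∂_1 − rank ∂_2 = (18 − 6) − 12 = 0, and ∂_2 has invariant factor 2 > 1, so H_1 = Z/2.
  H_2: rank ker ∂_2 − rank ∂_3 = (12 − 12) − 0 = 0, and there is no ∂_3, so H_2 = 0.

Hence the Betti numbers are b_0 = 1, b_1 = 0, b_2 = 0.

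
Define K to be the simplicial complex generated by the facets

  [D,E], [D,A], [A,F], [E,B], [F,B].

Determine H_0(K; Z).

H_0 ≅ Z.

Order the vertices as A < B < D < E < F. Listing each simplex with vertices in this order, K has dimension 1 with simplices:

  0-simplices (5): A, B, D, E, F
  1-simplices (5): AD, AF, BE, BF, DE

giving chain groups C_0 ≅ Z^5, C_1 ≅ Z^5.

The boundary map ∂_1: C_1 → C_0 maps an edge to its endpoints' difference, ∂[p,q] = q − p.
The resulting 5×5 matrix has rank 4, and its Smith normal form has invariant factors (1,1,1,1).

Now H_k = ker ∂_k / im ∂_{k+1}, so:

  H_0: rank C_0 − rank ∂_1 = 5 − 4 = 1, and the invariant factors of ∂_1 are all 1, so H_0 ≅ Z.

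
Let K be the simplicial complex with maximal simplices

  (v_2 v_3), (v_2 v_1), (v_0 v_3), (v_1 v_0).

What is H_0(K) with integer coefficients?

H_0 ≅ Z.

Take the total order v_0 < v_1 < v_2 < v_3 on the vertex set. Then K (dimension 1) consists of the simplices:

  0-simplices (4): [v_0], [v_1], [v_2], [v_3]
  1-simplices (4): [v_0,v_1], [v_0,v_3], [v_1,v_2], [v_2,v_3]

so the chain groups are C_0 ≅ Z^4, C_1 ≅ Z^4.

∂_1: C_1 → C_0 maps an edge to its endpoints' difference, ∂[p,q] = q − p.
As a 4×4 matrix over Z this has rank 3, with invariant factors (1,1,1).

From H_k ≅ ker(∂_k) / im(∂_{k+1}) we obtain:

  H_0: rank C_0 − rank ∂_1 = 4 − 3 = 1, and the invariant factors of ∂_1 are all 1, so H_0 ≅ Z.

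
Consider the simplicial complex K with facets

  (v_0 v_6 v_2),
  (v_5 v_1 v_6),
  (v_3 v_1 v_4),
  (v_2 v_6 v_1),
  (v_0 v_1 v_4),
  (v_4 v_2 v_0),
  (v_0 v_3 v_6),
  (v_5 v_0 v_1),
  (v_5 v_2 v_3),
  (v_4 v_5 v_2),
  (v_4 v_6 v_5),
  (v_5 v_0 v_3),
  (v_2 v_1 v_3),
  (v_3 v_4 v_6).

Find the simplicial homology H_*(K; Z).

K has 7 vertices, 21 edges, 14 triangles.
rank ∂_0 = 0, rank ∂_1 = 6 ⇒ b_0 = 7 − 0 − 6 = 1; all invariant factors of ∂_1 are 1 so no torsion. So H_0 ≅ Z.
rank ∂_1 = 6, rank ∂_2 = 13 ⇒ b_1 = 21 − 6 − 13 = 2; all invariant factors of ∂_2 are 1 so no torsion. So H_1 ≅ Z^2.
rank ∂_2 = 13, rank ∂_3 = 0 ⇒ b_2 = 14 − 13 − 0 = 1. So H_2 ≅ Z.

H_0 = Z,  H_1 = Z^2,  H_2 = Z.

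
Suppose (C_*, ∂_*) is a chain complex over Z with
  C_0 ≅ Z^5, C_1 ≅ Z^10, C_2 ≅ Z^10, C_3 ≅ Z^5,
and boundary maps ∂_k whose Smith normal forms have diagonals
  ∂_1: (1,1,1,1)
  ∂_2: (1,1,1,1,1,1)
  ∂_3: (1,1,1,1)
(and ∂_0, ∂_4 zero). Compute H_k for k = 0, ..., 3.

H_0: b_0 = 5 − 0 − 4 = 1; torsion from ∂_1 factors > 1: none. So H_0 ≅ Z.
H_1: b_1 = 10 − 4 − 6 = 0; torsion from ∂_2 factors > 1: none. So H_1 ≅ 0.
H_2: b_2 = 10 − 6 − 4 = 0; torsion from ∂_3 factors > 1: none. So H_2 ≅ 0.
H_3: b_3 = 5 − 4 − 0 = 1; torsion from ∂_4 factors > 1: none. So H_3 ≅ Z.

H_0 ≅ Z,  H_1 = 0,  H_2 = 0,  H_3 ≅ Z.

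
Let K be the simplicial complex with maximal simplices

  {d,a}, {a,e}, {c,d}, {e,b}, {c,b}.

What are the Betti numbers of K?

b_0 = 1, b_1 = 1.

K has 5 vertices, 5 edges.
rank ∂_0 = 0, rank ∂_1 = 4 ⇒ b_0 = 5 − 0 − 4 = 1; all invariant factors of ∂_1 are 1 so no torsion. So H_0 = Z.
rank ∂_1 = 4, rank ∂_2 = 0 ⇒ b_1 = 5 − 4 − 0 = 1. So H_1 = Z.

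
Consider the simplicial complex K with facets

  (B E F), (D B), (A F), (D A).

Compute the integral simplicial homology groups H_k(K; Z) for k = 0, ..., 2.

H_0 ≅ Z,  H_1 ≅ Z,  H_2 = 0.

We work with the vertex ordering A < B < D < E < F. The simplices of K, each written with vertices in increasing order, are:

  0-simplices (5): A, B, D, E, F
  1-simplices (6): AD, AF, BD, BE, BF, EF
  2-simplices (1): BEF

Hence C_0 ≅ Z^5, C_1 ≅ Z^6, C_2 ≅ Z^1.

The boundary map ∂_1: C_1 → C_0 sends each edge [p,q] (with p < q) to q − p.
This gives a 5×6 integer matrix of rank 4; reducing to Smith normal form yields diagonal entries (1,1,1,1).

∂_2: C_2 → C_1 maps a triangle to the signed sum of its edges. For instance
  ∂BEF = EF − BF + BE.
This gives a 6×1 integer matrix of rank 1; reducing to Smith normal form yields diagonal entries (1).

Computing H_k = (kernel of ∂_k) / (image of ∂_{k+1}):

  H_0: rank C_0 − rank ∂_1 = 5 − 4 = 1, and the invariant factors of ∂_1 are all 1, so H_0 = Z.
  H_1: rank ker ∂_1 − rank ∂_2 = (6 − 4) − 1 = 1, and the invariant factors of ∂_2 are all 1, so H_1 = Z.
  H_2: rank ker ∂_2 − rank ∂_3 = (1 − 1) − 0 = 0, and there is no ∂_3, so H_2 = 0.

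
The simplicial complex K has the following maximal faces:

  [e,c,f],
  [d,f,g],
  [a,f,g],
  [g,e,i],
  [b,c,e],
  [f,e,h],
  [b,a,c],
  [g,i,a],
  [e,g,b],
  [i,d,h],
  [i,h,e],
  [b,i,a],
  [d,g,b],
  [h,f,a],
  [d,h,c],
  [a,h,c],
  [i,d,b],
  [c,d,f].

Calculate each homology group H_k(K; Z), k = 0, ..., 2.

K has 9 vertices, 27 edges, 18 triangles.
rank ∂_0 = 0, rank ∂_1 = 8 ⇒ b_0 = 9 − 0 − 8 = 1; all invariant factors of ∂_1 are 1 so no torsion. So H_0 = Z.
rank ∂_1 = 8, rank ∂_2 = 18 ⇒ b_1 = 27 − 8 − 18 = 1; ∂_2 has invariant factor(s) [2] giving torsion. So H_1 = Z ⊕ Z/2.
rank ∂_2 = 18, rank ∂_3 = 0 ⇒ b_2 = 18 − 18 − 0 = 0. So H_2 = 0.

H_0 = Z,  H_1 = Z ⊕ Z/2,  H_2 = 0.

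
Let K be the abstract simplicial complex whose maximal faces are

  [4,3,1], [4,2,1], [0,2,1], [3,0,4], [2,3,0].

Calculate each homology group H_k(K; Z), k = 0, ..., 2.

Order the vertices as 0 < 1 < 2 < 3 < 4. Listing each simplex with vertices in this order, K has dimension 2 with simplices:

  0-simplices (5): [0], [1], [2], [3], [4]
  1-simplices (10): [0,1], [0,2], [0,3], [0,4], [1,2], [1,3], [1,4], [2,3], [2,4], [3,4]
  2-simplices (5): [0,1,2], [0,2,3], [0,3,4], [1,2,4], [1,3,4]

giving chain groups C_0 ≅ Z^5, C_1 ≅ Z^10, C_2 ≅ Z^5.

∂_1: C_1 → C_0 maps an edge to its endpoints' difference, ∂[p,q] = q − p.
This gives a 5×10 integer matrix of rank 4; reducing to Smith normal form yields diagonal entries (1,1,1,1).

Boundary ∂_2: C_2 → C_1 maps a triangle to the signed sum of its edges. For instance
  ∂[1,2,4] = [2,4] − [1,4] + [1,2],
  ∂[0,1,2] = [1,2] − [0,2] + [0,1].
As a 10×5 matrix over Z this has rank 5, with invariant factors (1,1,1,1,1).

From H_k ≅ ker(∂_k) / im(∂_{k+1}) we obtain:

  H_0: rank C_0 − rank ∂_1 = 5 − 4 = 1, and the invariant factors of ∂_1 are all 1, so H_0 = Z.
  H_1: rank ker ∂_1 − rank ∂_2 = (10 − 4) − 5 = 1, and the invariant factors of ∂_2 are all 1, so H_1 = Z.
  H_2: rank ker ∂_2 − rank ∂_3 = (5 − 5) − 0 = 0, and there is no ∂_3, so H_2 = 0.

H_0 ≅ Z,  H_1 ≅ Z,  H_2 = 0.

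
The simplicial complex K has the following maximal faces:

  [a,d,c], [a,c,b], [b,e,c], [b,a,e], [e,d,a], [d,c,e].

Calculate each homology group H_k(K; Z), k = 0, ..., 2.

H_0 = Z,  H_1 = 0,  H_2 = Z.

Order the vertices as a < b < c < d < e. Listing each simplex with vertices in this order, K has dimension 2 with simplices:

  0-simplices (5): a, b, c, d, e
  1-simplices (9): ab, ac, ad, ae, bc, be, cd, ce, de
  2-simplices (6): abc, abe, acd, ade, bce, cde

giving chain groups C_0 ≅ Z^5, C_1 ≅ Z^9, C_2 ≅ Z^6.

∂_1: C_1 → C_0 maps an edge to its endpoints' difference, ∂[p,q] = q − p. For instance
  ∂be = e − b.
As a 5×9 matrix over Z this has rank 4, with invariant factors (1,1,1,1).

The boundary map ∂_2: C_2 → C_1 sends each 2-simplex [p,q,r] to [q,r] − [p,r] + [p,q]. For instance
  ∂bce = ce − be + bc,
  ∂acd = cd − ad + ac.
As a 9×6 matrix over Z this has rank 5, with invariant factors (1,1,1,1,1).

From H_k ≅ ker(∂_k) / im(∂_{k+1}) we obtain:

  H_0: rank C_0 − rank ∂_1 = 5 − 4 = 1, and the invariant factors of ∂_1 are all 1, so H_0 = Z.
  H_1: rank ker ∂_1 − rank ∂_2 = (9 − 4) − 5 = 0, and the invariant factors of ∂_2 are all 1, so H_1 = 0.
  H_2: rank ker ∂_2 − rank ∂_3 = (6 − 5) − 0 = 1, and there is no ∂_3, so H_2 = Z.

(K is a triangulation of the 2-sphere S^2.)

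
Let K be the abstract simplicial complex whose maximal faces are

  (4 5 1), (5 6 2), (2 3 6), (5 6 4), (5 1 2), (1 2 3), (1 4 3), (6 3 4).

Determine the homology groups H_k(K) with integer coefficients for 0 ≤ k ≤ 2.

Fix the vertex order 1 < 2 < 3 < 4 < 5 < 6 and write every simplex with vertices in increasing order. Then dim K = 2 and the simplices of K are:

  0-simplices (6): [1], [2], [3], [4], [5], [6]
  1-simplices (12): [1,2], [1,3], [1,4], [1,5], [2,3], [2,5], [2,6], [3,4], [3,6], [4,5], [4,6], [5,6]
  2-simplices (8): [1,2,3], [1,2,5], [1,3,4], [1,4,5], [2,3,6], [2,5,6], [3,4,6], [4,5,6]

so the chain groups are C_0 ≅ Z^6, C_1 ≅ Z^12, C_2 ≅ Z^8.

The boundary map ∂_1: C_1 → C_0 maps an edge to its endpoints' difference, ∂[p,q] = q − p.
The 6×12 boundary matrix has rank 5 and Smith normal form diag(1,1,1,1,1).

∂_2: C_2 → C_1 acts by ∂[p,q,r] = [q,r] − [p,r] + [p,q]. For instance
  ∂[3,4,6] = [4,6] − [3,6] + [3,4],
  ∂[1,2,5] = [2,5] − [1,5] + [1,2].
As a 12×8 matrix over Z this has rank 7, with invariant factors (1,1,1,1,1,1,1).

Now H_k = ker ∂_k / im ∂_{k+1}, so:

  H_0: rank C_0 − rank ∂_1 = 6 − 5 = 1, and the invariant factors of ∂_1 are all 1, so H_0 = Z.
  H_1: rank ker ∂_1 − rank ∂_2 = (12 − 5) − 7 = 0, and the invariant factors of ∂_2 are all 1, so H_1 = 0.
  H_2: rank ker ∂_2 − rank ∂_3 = (8 − 7) − 0 = 1, and there is no ∂_3, so H_2 = Z.

H_0 ≅ Z,  H_1 = 0,  H_2 ≅ Z.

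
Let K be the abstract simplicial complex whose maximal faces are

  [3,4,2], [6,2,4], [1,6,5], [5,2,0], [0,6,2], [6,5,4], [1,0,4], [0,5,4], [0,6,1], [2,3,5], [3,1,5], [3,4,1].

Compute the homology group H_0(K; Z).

We work with the vertex ordering 0 < 1 < 2 < 3 < 4 < 5 < 6. The simplices of K, each written with vertices in increasing order, are:

  0-simplices (7): [0], [1], [2], [3], [4], [5], [6]
  1-simplices (18): [0,1], [0,2], [0,4], [0,5], [0,6], [1,3], [1,4], [1,5], [1,6], [2,3], [2,4], [2,5], [2,6], [3,4], [3,5], [4,5], [4,6], [5,6]
  2-simplices (12): [0,1,4], [0,1,6], [0,2,5], [0,2,6], [0,4,5], [1,3,4], [1,3,5], [1,5,6], [2,3,4], [2,3,5], [2,4,6], [4,5,6]

giving chain groups C_0 ≅ Z^7, C_1 ≅ Z^18, C_2 ≅ Z^12.

The boundary map ∂_1: C_1 → C_0 sends each edge [p,q] (with p < q) to q − p. For instance
  ∂[0,4] = [4] − [0].
This gives a 7×18 integer matrix of rank 6; reducing to Smith normal form yields diagonal entries (1,1,1,1,1,1).

Boundary ∂_2: C_2 → C_1 sends each 2-simplex [p,q,r] to [q,r] − [p,r] + [p,q]. For instance
  ∂[1,5,6] = [5,6] − [1,6] + [1,5],
  ∂[1,3,4] = [3,4] − [1,4] + [1,3].
As a 18×12 matrix over Z this has rank 12, with invariant factors (1,1,1,1,1,1,1,1,1,1,1,2).

Reading off H_k = ker ∂_k / im ∂_{k+1}:

  H_0: rank C_0 − rank ∂_1 = 7 − 6 = 1, and the invariant factors of ∂_1 are all 1, so H_0 = Z.

(K is a triangulation of the real projective plane RP^2.)

H_0 = Z.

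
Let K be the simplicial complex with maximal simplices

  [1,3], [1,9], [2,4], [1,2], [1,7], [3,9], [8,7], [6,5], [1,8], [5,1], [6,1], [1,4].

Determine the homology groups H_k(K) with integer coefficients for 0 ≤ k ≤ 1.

Fix the vertex order 1 < 2 < 3 < 4 < 5 < 6 < 7 < 8 < 9 and write every simplex with vertices in increasing order. Then dim K = 1 and the simplices of K are:

  0-simplices (9): [1], [2], [3], [4], [5], [6], [7], [8], [9]
  1-simplices (12): [1,2], [1,3], [1,4], [1,5], [1,6], [1,7], [1,8], [1,9], [2,4], [3,9], [5,6], [7,8]

Hence C_0 ≅ Z^9, C_1 ≅ Z^12.

∂_1: C_1 → C_0 is given by ∂[p,q] = [q] − [p].
As a 9×12 matrix over Z this has rank 8, with invariant factors (1,1,1,1,1,1,1,1).

From H_k ≅ ker(∂_k) / im(∂_{k+1}) we obtain:

  H_0: rank C_0 − rank ∂_1 = 9 − 8 = 1, and the invariant factors of ∂_1 are all 1, so H_0 ≅ Z.
  H_1: rank ker ∂_1 − rank ∂_2 = (12 − 8) − 0 = 4, and there is no ∂_2, so H_1 ≅ Z^4.

As a check, the Euler characteristic is 9 − 12 = -3, which agrees with 1 − 4 = -3.

H_0 = Z,  H_1 = Z^4.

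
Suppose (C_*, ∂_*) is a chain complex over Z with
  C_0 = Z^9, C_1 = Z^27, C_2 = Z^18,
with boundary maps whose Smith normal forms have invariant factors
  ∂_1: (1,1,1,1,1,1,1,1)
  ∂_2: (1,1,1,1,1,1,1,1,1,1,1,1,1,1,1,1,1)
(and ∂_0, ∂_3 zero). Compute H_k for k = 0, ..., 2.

H_0: b_0 = 9 − 0 − 8 = 1; torsion from ∂_1 factors > 1: none. So H_0 ≅ Z.
H_1: b_1 = 27 − 8 − 17 = 2; torsion from ∂_2 factors > 1: none. So H_1 ≅ Z^2.
H_2: b_2 = 18 − 17 − 0 = 1; torsion from ∂_3 factors > 1: none. So H_2 ≅ Z.

H_0 ≅ Z,  H_1 ≅ Z^2,  H_2 ≅ Z.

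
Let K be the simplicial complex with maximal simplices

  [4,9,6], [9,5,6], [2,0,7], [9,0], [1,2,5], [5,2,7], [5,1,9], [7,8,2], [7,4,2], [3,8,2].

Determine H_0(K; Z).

Order the vertices as 0 < 1 < 2 < 3 < 4 < 5 < 6 < 7 < 8 < 9. Listing each simplex with vertices in this order, K has dimension 2 with simplices:

  0-simplices (10): [0], [1], [2], [3], [4], [5], [6], [7], [8], [9]
  1-simplices (20): [0,2], [0,7], [0,9], [1,2], [1,5], [1,9], [2,3], [2,4], [2,5], [2,7], [2,8], [3,8], [4,6], [4,7], [4,9], [5,6], [5,7], [5,9], [6,9], [7,8]
  2-simplices (9): [0,2,7], [1,2,5], [1,5,9], [2,3,8], [2,4,7], [2,5,7], [2,7,8], [4,6,9], [5,6,9]

Hence C_0 ≅ Z^10, C_1 ≅ Z^20, C_2 ≅ Z^9.

The boundary map ∂_1: C_1 → C_0 is given by ∂[p,q] = [q] − [p]. For instance
  ∂[1,2] = [2] − [1].
The 10×20 boundary matrix has rank 9 and Smith normal form diag(1,1,1,1,1,1,1,1,1).

Boundary ∂_2: C_2 → C_1 acts by ∂[p,q,r] = [q,r] − [p,r] + [p,q]. For instance
  ∂[2,7,8] = [7,8] − [2,8] + [2,7],
  ∂[2,3,8] = [3,8] − [2,8] + [2,3].
The 20×9 boundary matrix has rank 9 and Smith normal form diag(1,1,1,1,1,1,1,1,1).

From H_k ≅ ker(∂_k) / im(∂_{k+1}) we obtain:

  H_0: rank C_0 − rank ∂_1 = 10 − 9 = 1, and the invariant factors of ∂_1 are all 1, so H_0 = Z.

H_0 ≅ Z.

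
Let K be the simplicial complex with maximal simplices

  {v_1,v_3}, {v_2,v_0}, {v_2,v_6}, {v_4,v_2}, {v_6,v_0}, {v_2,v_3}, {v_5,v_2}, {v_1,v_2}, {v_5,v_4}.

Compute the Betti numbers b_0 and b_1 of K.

b_0 = 1, b_1 = 3.

Fix the vertex order v_0 < v_1 < v_2 < v_3 < v_4 < v_5 < v_6 and write every simplex with vertices in increasing order. Then dim K = 1 and the simplices of K are:

  0-simplices (7): [v_0], [v_1], [v_2], [v_3], [v_4], [v_5], [v_6]
  1-simplices (9): [v_0,v_2], [v_0,v_6], [v_1,v_2], [v_1,v_3], [v_2,v_3], [v_2,v_4], [v_2,v_5], [v_2,v_6], [v_4,v_5]

Hence C_0 ≅ Z^7, C_1 ≅ Z^9.

∂_1: C_1 → C_0 maps an edge to its endpoints' difference, ∂[p,q] = q − p. For instance
  ∂[v_0,v_2] = [v_2] − [v_0].
The 7×9 boundary matrix has rank 6 and Smith normal form diag(1,1,1,1,1,1).

Computing H_k = (kernel of ∂_k) / (image of ∂_{k+1}):

  H_0: rank C_0 − rank ∂_1 = 7 − 6 = 1, and the invariant factors of ∂_1 are all 1, so H_0 ≅ Z.
  H_1: rank ker ∂_1 − rank ∂_2 = (9 − 6) − 0 = 3, and there is no ∂_2, so H_1 ≅ Z^3.

As a check, the Euler characteristic is 7 − 9 = -2, which agrees with 1 − 3 = -2.

Hence the Betti numbers are b_0 = 1, b_1 = 3.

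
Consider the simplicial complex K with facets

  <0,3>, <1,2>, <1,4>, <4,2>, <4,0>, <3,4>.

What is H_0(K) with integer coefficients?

H_0 ≅ Z.

Take the total order 0 < 1 < 2 < 3 < 4 on the vertex set. Then K (dimension 1) consists of the simplices:

  0-simplices (5): [0], [1], [2], [3], [4]
  1-simplices (6): [0,3], [0,4], [1,2], [1,4], [2,4], [3,4]

giving chain groups C_0 ≅ Z^5, C_1 ≅ Z^6.

Boundary ∂_1: C_1 → C_0 sends each edge [p,q] (with p < q) to q − p.
As a 5×6 matrix over Z this has rank 4, with invariant factors (1,1,1,1).

Computing H_k = (kernel of ∂_k) / (image of ∂_{k+1}):

  H_0: rank C_0 − rank ∂_1 = 5 − 4 = 1, and the invariant factors of ∂_1 are all 1, so H_0 ≅ Z.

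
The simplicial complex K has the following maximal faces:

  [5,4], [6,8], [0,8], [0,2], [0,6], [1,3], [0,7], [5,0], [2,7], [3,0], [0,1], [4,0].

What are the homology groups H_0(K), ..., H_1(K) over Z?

We work with the vertex ordering 0 < 1 < 2 < 3 < 4 < 5 < 6 < 7 < 8. The simplices of K, each written with vertices in increasing order, are:

  0-simplices (9): [0], [1], [2], [3], [4], [5], [6], [7], [8]
  1-simplices (12): [0,1], [0,2], [0,3], [0,4], [0,5], [0,6], [0,7], [0,8], [1,3], [2,7], [4,5], [6,8]

so the chain groups are C_0 ≅ Z^9, C_1 ≅ Z^12.

Boundary ∂_1: C_1 → C_0 sends each edge [p,q] (with p < q) to q − p. For instance
  ∂[0,6] = [6] − [0].
This gives a 9×12 integer matrix of rank 8; reducing to Smith normal form yields diagonal entries (1,1,1,1,1,1,1,1).

Computing H_k = (kernel of ∂_k) / (image of ∂_{k+1}):

  H_0: rank C_0 − rank ∂_1 = 9 − 8 = 1, and the invariant factors of ∂_1 are all 1, so H_0 = Z.
  H_1: rank ker ∂_1 − rank ∂_2 = (12 − 8) − 0 = 4, and there is no ∂_2, so H_1 = Z^4.

H_0 = Z,  H_1 = Z^4.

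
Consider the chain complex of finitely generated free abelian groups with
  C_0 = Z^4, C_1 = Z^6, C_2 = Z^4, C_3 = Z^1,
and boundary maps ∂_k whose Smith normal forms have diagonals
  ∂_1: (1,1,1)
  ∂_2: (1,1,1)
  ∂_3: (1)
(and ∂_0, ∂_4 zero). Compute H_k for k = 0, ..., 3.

H_0: b_0 = 4 − 0 − 3 = 1; torsion from ∂_1 factors > 1: none. So H_0 = Z.
H_1: b_1 = 6 − 3 − 3 = 0; torsion from ∂_2 factors > 1: none. So H_1 = 0.
H_2: b_2 = 4 − 3 − 1 = 0; torsion from ∂_3 factors > 1: none. So H_2 = 0.
H_3: b_3 = 1 − 1 − 0 = 0; torsion from ∂_4 factors > 1: none. So H_3 = 0.

H_0 = Z,  H_1 = 0,  H_2 = 0,  H_3 = 0.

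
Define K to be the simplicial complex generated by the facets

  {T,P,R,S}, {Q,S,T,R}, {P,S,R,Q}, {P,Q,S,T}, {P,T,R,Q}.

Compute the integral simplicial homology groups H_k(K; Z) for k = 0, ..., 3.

K has 5 vertices, 10 edges, 10 triangles, 5 3-simplices.
rank ∂_0 = 0, rank ∂_1 = 4 ⇒ b_0 = 5 − 0 − 4 = 1; all invariant factors of ∂_1 are 1 so no torsion. So H_0 ≅ Z.
rank ∂_1 = 4, rank ∂_2 = 6 ⇒ b_1 = 10 − 4 − 6 = 0; all invariant factors of ∂_2 are 1 so no torsion. So H_1 ≅ 0.
rank ∂_2 = 6, rank ∂_3 = 4 ⇒ b_2 = 10 − 6 − 4 = 0; all invariant factors of ∂_3 are 1 so no torsion. So H_2 ≅ 0.
rank ∂_3 = 4, rank ∂_4 = 0 ⇒ b_3 = 5 − 4 − 0 = 1. So H_3 ≅ Z.

H_0 ≅ Z,  H_1 = 0,  H_2 = 0,  H_3 ≅ Z.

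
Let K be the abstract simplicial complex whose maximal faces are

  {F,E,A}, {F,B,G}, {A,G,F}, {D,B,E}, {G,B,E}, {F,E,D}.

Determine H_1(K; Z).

K has 6 vertices, 12 edges, 6 triangles.
rank ∂_1 = 5, rank ∂_2 = 6 ⇒ b_1 = 12 − 5 − 6 = 1; all invariant factors of ∂_2 are 1 so no torsion. So H_1 = Z.

H_1 ≅ Z.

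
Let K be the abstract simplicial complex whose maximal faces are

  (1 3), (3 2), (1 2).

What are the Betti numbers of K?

We work with the vertex ordering 1 < 2 < 3. The simplices of K, each written with vertices in increasing order, are:

  0-simplices (3): [1], [2], [3]
  1-simplices (3): [1,2], [1,3], [2,3]

so the chain groups are C_0 ≅ Z^3, C_1 ≅ Z^3.

The boundary map ∂_1: C_1 → C_0 is given by ∂[p,q] = [q] − [p]. For instance
  ∂[1,2] = [2] − [1].
As a 3×3 matrix over Z this has rank 2, with invariant factors (1,1).

Reading off H_k = ker ∂_k / im ∂_{k+1}:

  H_0: rank C_0 − rank ∂_1 = 3 − 2 = 1, and the invariant factors of ∂_1 are all 1, so H_0 ≅ Z.
  H_1: rank ker ∂_1 − rank ∂_2 = (3 − 2) − 0 = 1, and there is no ∂_2, so H_1 ≅ Z.

As a check, the Euler characteristic is 3 − 3 = 0, which agrees with 1 − 1 = 0.

Hence the Betti numbers are b_0 = 1, b_1 = 1.

b_0 = 1, b_1 = 1.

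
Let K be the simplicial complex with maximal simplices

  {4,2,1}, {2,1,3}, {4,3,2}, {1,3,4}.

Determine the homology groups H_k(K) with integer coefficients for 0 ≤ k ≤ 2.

We work with the vertex ordering 1 < 2 < 3 < 4. The simplices of K, each written with vertices in increasing order, are:

  0-simplices (4): [1], [2], [3], [4]
  1-simplices (6): [1,2], [1,3], [1,4], [2,3], [2,4], [3,4]
  2-simplices (4): [1,2,3], [1,2,4], [1,3,4], [2,3,4]

so the chain groups are C_0 ≅ Z^4, C_1 ≅ Z^6, C_2 ≅ Z^4.

Boundary ∂_1: C_1 → C_0 maps an edge to its endpoints' difference, ∂[p,q] = q − p. For instance
  ∂[2,4] = [4] − [2].
The resulting 4×6 matrix has rank 3, and its Smith normal form has invariant factors (1,1,1).

Boundary ∂_2: C_2 → C_1 maps a triangle to the signed sum of its edges. For instance
  ∂[1,3,4] = [3,4] − [1,4] + [1,3],
  ∂[2,3,4] = [3,4] − [2,4] + [2,3].
The resulting 6×4 matrix has rank 3, and its Smith normal form has invariant factors (1,1,1).

Now H_k = ker ∂_k / im ∂_{k+1}, so:

  H_0: rank C_0 − rank ∂_1 = 4 − 3 = 1, and the invariant factors of ∂_1 are all 1, so H_0 = Z.
  H_1: rank ker ∂_1 − rank ∂_2 = (6 − 3) − 3 = 0, and the invariant factors of ∂_2 are all 1, so H_1 = 0.
  H_2: rank ker ∂_2 − rank ∂_3 = (4 − 3) − 0 = 1, and there is no ∂_3, so H_2 = Z.

(K is a triangulation of the 2-sphere S^2.)

H_0 = Z,  H_1 = 0,  H_2 = Z.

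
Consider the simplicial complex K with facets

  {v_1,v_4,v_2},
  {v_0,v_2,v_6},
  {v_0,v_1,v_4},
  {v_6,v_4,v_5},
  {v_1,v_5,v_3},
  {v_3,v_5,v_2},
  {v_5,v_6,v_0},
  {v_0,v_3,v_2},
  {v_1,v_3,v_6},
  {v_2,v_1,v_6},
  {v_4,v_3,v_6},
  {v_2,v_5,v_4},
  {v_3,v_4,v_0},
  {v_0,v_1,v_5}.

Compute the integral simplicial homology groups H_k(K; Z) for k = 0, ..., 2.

H_0 = Z,  H_1 = Z^2,  H_2 = Z.

Fix the vertex order v_0 < v_1 < v_2 < v_3 < v_4 < v_5 < v_6 and write every simplex with vertices in increasing order. Then dim K = 2 and the simplices of K are:

  0-simplices (7): [v_0], [v_1], [v_2], [v_3], [v_4], [v_5], [v_6]
  1-simplices (21): (21 of them)
  2-simplices (14): (14 of them)

giving chain groups C_0 ≅ Z^7, C_1 ≅ Z^21, C_2 ≅ Z^14.

∂_1: C_1 → C_0 maps an edge to its endpoints' difference, ∂[p,q] = q − p. For instance
  ∂[v_1,v_2] = [v_2] − [v_1].
This gives a 7×21 integer matrix of rank 6; reducing to Smith normal form yields diagonal entries (1,1,1,1,1,1).

Boundary ∂_2: C_2 → C_1 maps a triangle to the signed sum of its edges. For instance
  ∂[v_0,v_5,v_6] = [v_5,v_6] − [v_0,v_6] + [v_0,v_5],
  ∂[v_0,v_1,v_5] = [v_1,v_5] − [v_0,v_5] + [v_0,v_1].
This gives a 21×14 integer matrix of rank 13; reducing to Smith normal form yields diagonal entries (1,1,1,1,1,1,1,1,1,1,1,1,1).

Reading off H_k = ker ∂_k / im ∂_{k+1}:

  H_0: rank C_0 − rank ∂_1 = 7 − 6 = 1, and the invariant factors of ∂_1 are all 1, so H_0 = Z.
  H_1: rank ker ∂_1 − rank ∂_2 = (21 − 6) − 13 = 2, and the invariant factors of ∂_2 are all 1, so H_1 = Z^2.
  H_2: rank ker ∂_2 − rank ∂_3 = (14 − 13) − 0 = 1, and there is no ∂_3, so H_2 = Z.

As a check, the Euler characteristic is 7 − 21 + 14 = 0, which agrees with 1 − 2 + 1 = 0.
(K is a triangulation of the torus T^2.)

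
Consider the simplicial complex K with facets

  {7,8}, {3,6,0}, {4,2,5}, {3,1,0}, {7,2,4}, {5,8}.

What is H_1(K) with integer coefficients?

H_1 = Z.

Order the vertices as 0 < 1 < 2 < 3 < 4 < 5 < 6 < 7 < 8. Listing each simplex with vertices in this order, K has dimension 2 with simplices:

  0-simplices (9): [0], [1], [2], [3], [4], [5], [6], [7], [8]
  1-simplices (12): [0,1], [0,3], [0,6], [1,3], [2,4], [2,5], [2,7], [3,6], [4,5], [4,7], [5,8], [7,8]
  2-simplices (4): [0,1,3], [0,3,6], [2,4,5], [2,4,7]

so the chain groups are C_0 ≅ Z^9, C_1 ≅ Z^12, C_2 ≅ Z^4.

∂_1: C_1 → C_0 maps an edge to its endpoints' difference, ∂[p,q] = q − p.
The 9×12 boundary matrix has rank 7 and Smith normal form diag(1,1,1,1,1,1,1).

∂_2: C_2 → C_1 maps a triangle to the signed sum of its edges. For instance
  ∂[2,4,5] = [4,5] − [2,5] + [2,4],
  ∂[2,4,7] = [4,7] − [2,7] + [2,4].
As a 12×4 matrix over Z this has rank 4, with invariant factors (1,1,1,1).

From H_k ≅ ker(∂_k) / im(∂_{k+1}) we obtain:

  H_1: rank ker ∂_1 − rank ∂_2 = (12 − 7) − 4 = 1, and the invariant factors of ∂_2 are all 1, so H_1 ≅ Z.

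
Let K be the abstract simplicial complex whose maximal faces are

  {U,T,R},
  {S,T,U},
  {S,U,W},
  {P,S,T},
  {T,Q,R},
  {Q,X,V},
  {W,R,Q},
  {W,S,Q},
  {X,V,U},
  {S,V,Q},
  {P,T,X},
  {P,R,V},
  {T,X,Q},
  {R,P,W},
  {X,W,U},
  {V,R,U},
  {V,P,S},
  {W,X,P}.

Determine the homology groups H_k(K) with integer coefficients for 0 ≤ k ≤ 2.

We work with the vertex ordering P < Q < R < S < T < U < V < W < X. The simplices of K, each written with vertices in increasing order, are:

  0-simplices (9): P, Q, R, S, T, U, V, W, X
  1-simplices (27): PR, PS, PT, PV, PW, PX, QR, QS, QT, QV, QW, QX, RT, RU, RV, RW, ST, SU, SV, SW, TU, TX, UV, UW, UX, VX, WX
  2-simplices (18): PRV, PRW, PST, PSV, PTX, PWX, QRT, QRW, QSV, QSW, QTX, QVX, RTU, RUV, STU, SUW, UVX, UWX

giving chain groups C_0 ≅ Z^9, C_1 ≅ Z^27, C_2 ≅ Z^18.

Boundary ∂_1: C_1 → C_0 maps an edge to its endpoints' difference, ∂[p,q] = q − p.
The 9×27 boundary matrix has rank 8 and Smith normal form diag(1,1,1,1,1,1,1,1).

∂_2: C_2 → C_1 sends each 2-simplex [p,q,r] to [q,r] − [p,r] + [p,q]. For instance
  ∂PST = ST − PT + PS,
  ∂QSV = SV − QV + QS.
The 27×18 boundary matrix has rank 17 and Smith normal form diag(1,1,1,1,1,1,1,1,1,1,1,1,1,1,1,1,1).

From H_k ≅ ker(∂_k) / im(∂_{k+1}) we obtain:

  H_0: rank C_0 − rank ∂_1 = 9 − 8 = 1, and the invariant factors of ∂_1 are all 1, so H_0 ≅ Z.
  H_1: rank ker ∂_1 − rank ∂_2 = (27 − 8) − 17 = 2, and the invariant factors of ∂_2 are all 1, so H_1 ≅ Z^2.
  H_2: rank ker ∂_2 − rank ∂_3 = (18 − 17) − 0 = 1, and there is no ∂_3, so H_2 ≅ Z.

(K is a triangulation of the torus T^2.)

H_0 ≅ Z,  H_1 ≅ Z^2,  H_2 ≅ Z.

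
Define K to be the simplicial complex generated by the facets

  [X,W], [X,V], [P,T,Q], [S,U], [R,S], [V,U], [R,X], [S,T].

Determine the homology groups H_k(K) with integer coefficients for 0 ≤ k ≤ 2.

Take the total order P < Q < R < S < T < U < V < W < X on the vertex set. Then K (dimension 2) consists of the simplices:

  0-simplices (9): P, Q, R, S, T, U, V, W, X
  1-simplices (10): PQ, PT, QT, RS, RX, ST, SU, UV, VX, WX
  2-simplices (1): PQT

Hence C_0 ≅ Z^9, C_1 ≅ Z^10, C_2 ≅ Z^1.

∂_1: C_1 → C_0 maps an edge to its endpoints' difference, ∂[p,q] = q − p. For instance
  ∂SU = U − S.
The resulting 9×10 matrix has rank 8, and its Smith normal form has invariant factors (1,1,1,1,1,1,1,1).

Boundary ∂_2: C_2 → C_1 sends each 2-simplex [p,q,r] to [q,r] − [p,r] + [p,q]. For instance
  ∂PQT = QT − PT + PQ.
The 10×1 boundary matrix has rank 1 and Smith normal form diag(1).

From H_k ≅ ker(∂_k) / im(∂_{k+1}) we obtain:

  H_0: rank C_0 − rank ∂_1 = 9 − 8 = 1, and the invariant factors of ∂_1 are all 1, so H_0 ≅ Z.
  H_1: rank ker ∂_1 − rank ∂_2 = (10 − 8) − 1 = 1, and the invariant factors of ∂_2 are all 1, so H_1 ≅ Z.
  H_2: rank ker ∂_2 − rank ∂_3 = (1 − 1) − 0 = 0, and there is no ∂_3, so H_2 ≅ 0.

As a check, the Euler characteristic is 9 − 10 + 1 = 0, which agrees with 1 − 1 + 0 = 0.

H_0 ≅ Z,  H_1 ≅ Z,  H_2 = 0.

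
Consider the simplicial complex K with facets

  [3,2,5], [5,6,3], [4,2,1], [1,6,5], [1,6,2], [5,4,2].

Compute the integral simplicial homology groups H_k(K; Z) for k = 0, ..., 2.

H_0 = Z,  H_1 = Z,  H_2 = 0.

Order the vertices as 1 < 2 < 3 < 4 < 5 < 6. Listing each simplex with vertices in this order, K has dimension 2 with simplices:

  0-simplices (6): [1], [2], [3], [4], [5], [6]
  1-simplices (12): [1,2], [1,4], [1,5], [1,6], [2,3], [2,4], [2,5], [2,6], [3,5], [3,6], [4,5], [5,6]
  2-simplices (6): [1,2,4], [1,2,6], [1,5,6], [2,3,5], [2,4,5], [3,5,6]

giving chain groups C_0 ≅ Z^6, C_1 ≅ Z^12, C_2 ≅ Z^6.

The boundary map ∂_1: C_1 → C_0 sends each edge [p,q] (with p < q) to q − p. For instance
  ∂[4,5] = [5] − [4].
The 6×12 boundary matrix has rank 5 and Smith normal form diag(1,1,1,1,1).

Boundary ∂_2: C_2 → C_1 maps a triangle to the signed sum of its edges. For instance
  ∂[2,3,5] = [3,5] − [2,5] + [2,3],
  ∂[1,2,6] = [2,6] − [1,6] + [1,2].
The 12×6 boundary matrix has rank 6 and Smith normal form diag(1,1,1,1,1,1).

Now H_k = ker ∂_k / im ∂_{k+1}, so:

  H_0: rank C_0 − rank ∂_1 = 6 − 5 = 1, and the invariant factors of ∂_1 are all 1, so H_0 ≅ Z.
  H_1: rank ker ∂_1 − rank ∂_2 = (12 − 5) − 6 = 1, and the invariant factors of ∂_2 are all 1, so H_1 ≅ Z.
  H_2: rank ker ∂_2 − rank ∂_3 = (6 − 6) − 0 = 0, and there is no ∂_3, so H_2 ≅ 0.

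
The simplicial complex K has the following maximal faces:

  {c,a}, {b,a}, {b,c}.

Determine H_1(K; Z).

K has 3 vertices, 3 edges.
rank ∂_1 = 2, rank ∂_2 = 0 ⇒ b_1 = 3 − 2 − 0 = 1. So H_1 = Z.

H_1 ≅ Z.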